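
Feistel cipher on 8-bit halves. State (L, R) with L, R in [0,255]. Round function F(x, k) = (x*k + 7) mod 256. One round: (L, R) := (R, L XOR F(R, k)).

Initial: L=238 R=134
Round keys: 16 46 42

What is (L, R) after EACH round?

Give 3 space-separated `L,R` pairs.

Round 1 (k=16): L=134 R=137
Round 2 (k=46): L=137 R=35
Round 3 (k=42): L=35 R=76

Answer: 134,137 137,35 35,76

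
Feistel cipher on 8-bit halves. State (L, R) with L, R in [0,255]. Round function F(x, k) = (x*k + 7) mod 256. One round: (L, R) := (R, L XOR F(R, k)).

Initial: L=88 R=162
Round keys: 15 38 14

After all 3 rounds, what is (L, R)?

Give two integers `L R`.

Answer: 119 84

Derivation:
Round 1 (k=15): L=162 R=221
Round 2 (k=38): L=221 R=119
Round 3 (k=14): L=119 R=84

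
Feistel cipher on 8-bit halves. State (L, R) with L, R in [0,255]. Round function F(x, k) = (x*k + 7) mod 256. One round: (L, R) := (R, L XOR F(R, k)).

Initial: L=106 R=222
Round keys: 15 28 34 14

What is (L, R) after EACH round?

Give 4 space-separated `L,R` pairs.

Round 1 (k=15): L=222 R=99
Round 2 (k=28): L=99 R=5
Round 3 (k=34): L=5 R=210
Round 4 (k=14): L=210 R=134

Answer: 222,99 99,5 5,210 210,134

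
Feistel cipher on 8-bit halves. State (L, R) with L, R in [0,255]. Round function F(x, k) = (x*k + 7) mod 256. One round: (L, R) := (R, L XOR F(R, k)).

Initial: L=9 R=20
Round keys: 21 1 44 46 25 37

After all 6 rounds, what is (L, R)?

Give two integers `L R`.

Round 1 (k=21): L=20 R=162
Round 2 (k=1): L=162 R=189
Round 3 (k=44): L=189 R=33
Round 4 (k=46): L=33 R=72
Round 5 (k=25): L=72 R=46
Round 6 (k=37): L=46 R=229

Answer: 46 229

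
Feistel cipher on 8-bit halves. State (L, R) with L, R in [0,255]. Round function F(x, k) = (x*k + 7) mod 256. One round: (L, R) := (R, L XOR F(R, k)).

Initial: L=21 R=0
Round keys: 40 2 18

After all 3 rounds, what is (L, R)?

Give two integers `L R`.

Round 1 (k=40): L=0 R=18
Round 2 (k=2): L=18 R=43
Round 3 (k=18): L=43 R=31

Answer: 43 31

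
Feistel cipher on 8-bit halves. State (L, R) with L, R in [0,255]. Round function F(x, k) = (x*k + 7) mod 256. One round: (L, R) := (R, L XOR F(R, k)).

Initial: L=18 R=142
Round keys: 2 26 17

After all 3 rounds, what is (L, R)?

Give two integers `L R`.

Answer: 143 183

Derivation:
Round 1 (k=2): L=142 R=49
Round 2 (k=26): L=49 R=143
Round 3 (k=17): L=143 R=183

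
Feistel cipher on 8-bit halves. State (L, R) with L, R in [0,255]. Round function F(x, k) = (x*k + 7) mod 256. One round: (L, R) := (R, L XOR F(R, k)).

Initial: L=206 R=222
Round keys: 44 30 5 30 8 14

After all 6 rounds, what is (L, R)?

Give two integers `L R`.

Round 1 (k=44): L=222 R=225
Round 2 (k=30): L=225 R=187
Round 3 (k=5): L=187 R=79
Round 4 (k=30): L=79 R=242
Round 5 (k=8): L=242 R=216
Round 6 (k=14): L=216 R=37

Answer: 216 37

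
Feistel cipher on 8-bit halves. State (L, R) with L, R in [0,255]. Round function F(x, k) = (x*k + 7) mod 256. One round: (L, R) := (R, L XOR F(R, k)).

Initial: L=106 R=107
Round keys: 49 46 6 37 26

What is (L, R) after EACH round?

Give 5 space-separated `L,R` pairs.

Round 1 (k=49): L=107 R=232
Round 2 (k=46): L=232 R=220
Round 3 (k=6): L=220 R=199
Round 4 (k=37): L=199 R=22
Round 5 (k=26): L=22 R=132

Answer: 107,232 232,220 220,199 199,22 22,132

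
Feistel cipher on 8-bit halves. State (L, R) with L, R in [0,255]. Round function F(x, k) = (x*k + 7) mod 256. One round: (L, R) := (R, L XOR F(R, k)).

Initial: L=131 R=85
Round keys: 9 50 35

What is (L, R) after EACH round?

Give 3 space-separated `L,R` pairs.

Round 1 (k=9): L=85 R=135
Round 2 (k=50): L=135 R=48
Round 3 (k=35): L=48 R=16

Answer: 85,135 135,48 48,16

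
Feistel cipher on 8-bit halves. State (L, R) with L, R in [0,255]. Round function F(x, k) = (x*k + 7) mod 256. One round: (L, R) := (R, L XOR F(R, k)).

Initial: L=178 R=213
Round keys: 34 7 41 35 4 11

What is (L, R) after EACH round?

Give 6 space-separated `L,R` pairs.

Round 1 (k=34): L=213 R=227
Round 2 (k=7): L=227 R=233
Round 3 (k=41): L=233 R=187
Round 4 (k=35): L=187 R=113
Round 5 (k=4): L=113 R=112
Round 6 (k=11): L=112 R=166

Answer: 213,227 227,233 233,187 187,113 113,112 112,166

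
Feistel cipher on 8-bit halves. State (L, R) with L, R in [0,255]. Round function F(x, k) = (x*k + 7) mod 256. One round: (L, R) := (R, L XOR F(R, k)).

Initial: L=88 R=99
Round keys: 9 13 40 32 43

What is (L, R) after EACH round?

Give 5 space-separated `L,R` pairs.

Round 1 (k=9): L=99 R=218
Round 2 (k=13): L=218 R=122
Round 3 (k=40): L=122 R=205
Round 4 (k=32): L=205 R=221
Round 5 (k=43): L=221 R=235

Answer: 99,218 218,122 122,205 205,221 221,235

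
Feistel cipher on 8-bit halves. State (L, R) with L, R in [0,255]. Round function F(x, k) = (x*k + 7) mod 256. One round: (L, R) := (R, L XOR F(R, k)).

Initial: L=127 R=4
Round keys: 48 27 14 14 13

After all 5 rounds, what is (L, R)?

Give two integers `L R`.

Answer: 142 100

Derivation:
Round 1 (k=48): L=4 R=184
Round 2 (k=27): L=184 R=107
Round 3 (k=14): L=107 R=89
Round 4 (k=14): L=89 R=142
Round 5 (k=13): L=142 R=100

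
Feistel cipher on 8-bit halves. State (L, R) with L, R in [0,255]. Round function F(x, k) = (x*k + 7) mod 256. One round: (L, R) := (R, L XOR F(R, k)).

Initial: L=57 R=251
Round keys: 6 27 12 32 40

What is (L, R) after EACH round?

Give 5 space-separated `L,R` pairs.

Answer: 251,208 208,12 12,71 71,235 235,248

Derivation:
Round 1 (k=6): L=251 R=208
Round 2 (k=27): L=208 R=12
Round 3 (k=12): L=12 R=71
Round 4 (k=32): L=71 R=235
Round 5 (k=40): L=235 R=248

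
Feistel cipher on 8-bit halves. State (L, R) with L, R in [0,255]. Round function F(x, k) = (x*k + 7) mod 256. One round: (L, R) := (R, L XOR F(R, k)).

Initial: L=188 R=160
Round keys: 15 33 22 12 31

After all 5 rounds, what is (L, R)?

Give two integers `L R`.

Answer: 5 10

Derivation:
Round 1 (k=15): L=160 R=219
Round 2 (k=33): L=219 R=226
Round 3 (k=22): L=226 R=168
Round 4 (k=12): L=168 R=5
Round 5 (k=31): L=5 R=10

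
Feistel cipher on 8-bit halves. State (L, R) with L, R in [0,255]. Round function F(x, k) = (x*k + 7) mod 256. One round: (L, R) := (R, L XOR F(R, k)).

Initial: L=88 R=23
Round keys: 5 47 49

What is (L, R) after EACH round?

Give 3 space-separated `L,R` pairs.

Answer: 23,34 34,82 82,155

Derivation:
Round 1 (k=5): L=23 R=34
Round 2 (k=47): L=34 R=82
Round 3 (k=49): L=82 R=155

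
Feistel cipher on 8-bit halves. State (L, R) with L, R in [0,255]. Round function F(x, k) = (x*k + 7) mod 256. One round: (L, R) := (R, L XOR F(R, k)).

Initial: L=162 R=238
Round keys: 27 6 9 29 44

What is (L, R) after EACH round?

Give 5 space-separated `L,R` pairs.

Round 1 (k=27): L=238 R=131
Round 2 (k=6): L=131 R=247
Round 3 (k=9): L=247 R=53
Round 4 (k=29): L=53 R=255
Round 5 (k=44): L=255 R=238

Answer: 238,131 131,247 247,53 53,255 255,238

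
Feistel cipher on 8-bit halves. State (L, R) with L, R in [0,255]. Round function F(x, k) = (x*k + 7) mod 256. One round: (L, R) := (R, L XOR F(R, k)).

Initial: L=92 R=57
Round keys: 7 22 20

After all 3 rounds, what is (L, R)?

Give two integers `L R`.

Round 1 (k=7): L=57 R=202
Round 2 (k=22): L=202 R=90
Round 3 (k=20): L=90 R=197

Answer: 90 197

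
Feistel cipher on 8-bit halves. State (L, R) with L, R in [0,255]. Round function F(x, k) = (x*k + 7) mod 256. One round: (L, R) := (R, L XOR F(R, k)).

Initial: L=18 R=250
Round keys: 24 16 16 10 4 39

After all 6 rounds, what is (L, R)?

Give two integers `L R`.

Round 1 (k=24): L=250 R=101
Round 2 (k=16): L=101 R=173
Round 3 (k=16): L=173 R=178
Round 4 (k=10): L=178 R=86
Round 5 (k=4): L=86 R=237
Round 6 (k=39): L=237 R=116

Answer: 237 116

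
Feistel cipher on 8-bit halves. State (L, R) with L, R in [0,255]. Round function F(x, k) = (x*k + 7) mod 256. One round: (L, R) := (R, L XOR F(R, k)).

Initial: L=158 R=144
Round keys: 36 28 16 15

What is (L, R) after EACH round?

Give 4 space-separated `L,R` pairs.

Round 1 (k=36): L=144 R=217
Round 2 (k=28): L=217 R=83
Round 3 (k=16): L=83 R=238
Round 4 (k=15): L=238 R=170

Answer: 144,217 217,83 83,238 238,170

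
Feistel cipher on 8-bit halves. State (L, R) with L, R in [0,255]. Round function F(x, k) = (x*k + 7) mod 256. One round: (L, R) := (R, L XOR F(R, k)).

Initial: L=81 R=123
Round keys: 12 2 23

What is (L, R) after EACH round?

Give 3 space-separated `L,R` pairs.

Answer: 123,154 154,64 64,93

Derivation:
Round 1 (k=12): L=123 R=154
Round 2 (k=2): L=154 R=64
Round 3 (k=23): L=64 R=93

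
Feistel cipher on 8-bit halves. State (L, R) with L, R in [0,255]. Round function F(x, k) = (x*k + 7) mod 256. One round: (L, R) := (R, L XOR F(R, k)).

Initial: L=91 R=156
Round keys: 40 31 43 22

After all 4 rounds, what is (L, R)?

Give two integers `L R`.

Answer: 24 192

Derivation:
Round 1 (k=40): L=156 R=60
Round 2 (k=31): L=60 R=215
Round 3 (k=43): L=215 R=24
Round 4 (k=22): L=24 R=192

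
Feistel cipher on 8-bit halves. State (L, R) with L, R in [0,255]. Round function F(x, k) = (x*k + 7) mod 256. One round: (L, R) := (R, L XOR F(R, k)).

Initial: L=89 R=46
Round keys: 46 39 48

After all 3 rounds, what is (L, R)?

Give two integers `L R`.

Round 1 (k=46): L=46 R=18
Round 2 (k=39): L=18 R=235
Round 3 (k=48): L=235 R=5

Answer: 235 5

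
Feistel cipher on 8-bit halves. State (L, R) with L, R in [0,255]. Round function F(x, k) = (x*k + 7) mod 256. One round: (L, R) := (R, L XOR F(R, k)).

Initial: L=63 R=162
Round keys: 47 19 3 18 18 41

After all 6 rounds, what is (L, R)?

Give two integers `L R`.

Round 1 (k=47): L=162 R=250
Round 2 (k=19): L=250 R=55
Round 3 (k=3): L=55 R=86
Round 4 (k=18): L=86 R=36
Round 5 (k=18): L=36 R=217
Round 6 (k=41): L=217 R=236

Answer: 217 236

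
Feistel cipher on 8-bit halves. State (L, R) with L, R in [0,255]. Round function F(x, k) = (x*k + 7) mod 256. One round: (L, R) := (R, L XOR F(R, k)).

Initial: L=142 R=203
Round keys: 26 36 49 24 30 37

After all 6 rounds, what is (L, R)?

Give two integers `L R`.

Answer: 29 7

Derivation:
Round 1 (k=26): L=203 R=43
Round 2 (k=36): L=43 R=216
Round 3 (k=49): L=216 R=116
Round 4 (k=24): L=116 R=63
Round 5 (k=30): L=63 R=29
Round 6 (k=37): L=29 R=7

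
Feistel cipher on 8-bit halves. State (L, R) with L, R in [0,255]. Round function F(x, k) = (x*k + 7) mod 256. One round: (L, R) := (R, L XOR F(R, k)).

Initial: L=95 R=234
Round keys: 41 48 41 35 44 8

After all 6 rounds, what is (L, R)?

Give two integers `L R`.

Answer: 133 175

Derivation:
Round 1 (k=41): L=234 R=222
Round 2 (k=48): L=222 R=77
Round 3 (k=41): L=77 R=130
Round 4 (k=35): L=130 R=128
Round 5 (k=44): L=128 R=133
Round 6 (k=8): L=133 R=175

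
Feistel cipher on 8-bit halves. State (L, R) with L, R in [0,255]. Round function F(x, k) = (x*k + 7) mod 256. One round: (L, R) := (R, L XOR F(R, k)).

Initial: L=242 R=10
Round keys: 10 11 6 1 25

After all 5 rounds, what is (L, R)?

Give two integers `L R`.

Answer: 149 106

Derivation:
Round 1 (k=10): L=10 R=153
Round 2 (k=11): L=153 R=144
Round 3 (k=6): L=144 R=254
Round 4 (k=1): L=254 R=149
Round 5 (k=25): L=149 R=106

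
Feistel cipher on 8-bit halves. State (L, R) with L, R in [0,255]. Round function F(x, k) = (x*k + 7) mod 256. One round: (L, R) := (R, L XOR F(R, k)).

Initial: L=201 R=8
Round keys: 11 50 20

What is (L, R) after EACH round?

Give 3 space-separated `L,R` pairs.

Answer: 8,150 150,91 91,181

Derivation:
Round 1 (k=11): L=8 R=150
Round 2 (k=50): L=150 R=91
Round 3 (k=20): L=91 R=181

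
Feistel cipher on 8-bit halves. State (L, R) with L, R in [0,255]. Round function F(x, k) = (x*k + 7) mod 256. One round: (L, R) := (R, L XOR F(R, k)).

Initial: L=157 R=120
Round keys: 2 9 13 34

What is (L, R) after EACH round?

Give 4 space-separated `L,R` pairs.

Answer: 120,106 106,185 185,6 6,106

Derivation:
Round 1 (k=2): L=120 R=106
Round 2 (k=9): L=106 R=185
Round 3 (k=13): L=185 R=6
Round 4 (k=34): L=6 R=106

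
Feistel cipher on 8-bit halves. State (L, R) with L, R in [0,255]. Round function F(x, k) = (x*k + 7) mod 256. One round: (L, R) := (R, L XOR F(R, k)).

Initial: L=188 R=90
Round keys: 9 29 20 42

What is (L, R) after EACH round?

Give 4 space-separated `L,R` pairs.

Answer: 90,141 141,90 90,130 130,1

Derivation:
Round 1 (k=9): L=90 R=141
Round 2 (k=29): L=141 R=90
Round 3 (k=20): L=90 R=130
Round 4 (k=42): L=130 R=1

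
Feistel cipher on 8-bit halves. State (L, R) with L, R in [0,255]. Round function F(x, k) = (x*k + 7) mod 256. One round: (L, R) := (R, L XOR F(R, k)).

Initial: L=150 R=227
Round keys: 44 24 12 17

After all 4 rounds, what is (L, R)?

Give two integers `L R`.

Round 1 (k=44): L=227 R=157
Round 2 (k=24): L=157 R=92
Round 3 (k=12): L=92 R=202
Round 4 (k=17): L=202 R=45

Answer: 202 45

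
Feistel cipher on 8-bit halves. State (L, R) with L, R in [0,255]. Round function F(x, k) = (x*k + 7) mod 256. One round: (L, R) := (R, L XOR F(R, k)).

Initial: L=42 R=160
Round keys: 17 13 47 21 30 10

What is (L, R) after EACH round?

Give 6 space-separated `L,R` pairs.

Answer: 160,141 141,144 144,250 250,25 25,15 15,132

Derivation:
Round 1 (k=17): L=160 R=141
Round 2 (k=13): L=141 R=144
Round 3 (k=47): L=144 R=250
Round 4 (k=21): L=250 R=25
Round 5 (k=30): L=25 R=15
Round 6 (k=10): L=15 R=132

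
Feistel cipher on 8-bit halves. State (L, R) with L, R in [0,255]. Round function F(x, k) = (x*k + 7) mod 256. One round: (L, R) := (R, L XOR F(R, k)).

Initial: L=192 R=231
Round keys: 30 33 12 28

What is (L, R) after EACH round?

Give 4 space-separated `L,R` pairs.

Round 1 (k=30): L=231 R=217
Round 2 (k=33): L=217 R=231
Round 3 (k=12): L=231 R=2
Round 4 (k=28): L=2 R=216

Answer: 231,217 217,231 231,2 2,216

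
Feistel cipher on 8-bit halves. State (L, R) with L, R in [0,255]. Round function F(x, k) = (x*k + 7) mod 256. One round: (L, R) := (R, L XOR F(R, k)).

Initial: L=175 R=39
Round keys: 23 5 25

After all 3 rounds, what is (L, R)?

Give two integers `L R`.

Answer: 237 11

Derivation:
Round 1 (k=23): L=39 R=39
Round 2 (k=5): L=39 R=237
Round 3 (k=25): L=237 R=11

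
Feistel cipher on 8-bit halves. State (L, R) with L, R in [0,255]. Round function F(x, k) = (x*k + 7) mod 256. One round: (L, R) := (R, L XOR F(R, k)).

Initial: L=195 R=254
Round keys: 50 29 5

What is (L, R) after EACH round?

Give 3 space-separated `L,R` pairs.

Round 1 (k=50): L=254 R=96
Round 2 (k=29): L=96 R=25
Round 3 (k=5): L=25 R=228

Answer: 254,96 96,25 25,228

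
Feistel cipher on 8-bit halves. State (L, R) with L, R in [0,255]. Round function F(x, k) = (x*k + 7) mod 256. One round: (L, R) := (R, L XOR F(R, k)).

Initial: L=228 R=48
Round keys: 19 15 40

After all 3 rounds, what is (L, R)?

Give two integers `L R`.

Round 1 (k=19): L=48 R=115
Round 2 (k=15): L=115 R=244
Round 3 (k=40): L=244 R=84

Answer: 244 84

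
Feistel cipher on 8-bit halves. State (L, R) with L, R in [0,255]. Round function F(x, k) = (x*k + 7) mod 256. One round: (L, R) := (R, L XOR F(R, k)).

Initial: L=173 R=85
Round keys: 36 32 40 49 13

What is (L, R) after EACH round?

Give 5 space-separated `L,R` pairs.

Answer: 85,86 86,146 146,129 129,42 42,168

Derivation:
Round 1 (k=36): L=85 R=86
Round 2 (k=32): L=86 R=146
Round 3 (k=40): L=146 R=129
Round 4 (k=49): L=129 R=42
Round 5 (k=13): L=42 R=168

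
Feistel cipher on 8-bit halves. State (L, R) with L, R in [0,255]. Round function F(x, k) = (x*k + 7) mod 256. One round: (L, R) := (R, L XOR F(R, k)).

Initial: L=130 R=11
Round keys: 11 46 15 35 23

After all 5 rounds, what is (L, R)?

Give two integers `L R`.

Answer: 150 156

Derivation:
Round 1 (k=11): L=11 R=2
Round 2 (k=46): L=2 R=104
Round 3 (k=15): L=104 R=29
Round 4 (k=35): L=29 R=150
Round 5 (k=23): L=150 R=156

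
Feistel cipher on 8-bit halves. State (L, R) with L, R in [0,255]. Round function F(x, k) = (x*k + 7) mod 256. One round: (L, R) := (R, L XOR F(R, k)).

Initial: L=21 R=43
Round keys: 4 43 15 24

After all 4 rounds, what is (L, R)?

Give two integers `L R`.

Round 1 (k=4): L=43 R=166
Round 2 (k=43): L=166 R=194
Round 3 (k=15): L=194 R=195
Round 4 (k=24): L=195 R=141

Answer: 195 141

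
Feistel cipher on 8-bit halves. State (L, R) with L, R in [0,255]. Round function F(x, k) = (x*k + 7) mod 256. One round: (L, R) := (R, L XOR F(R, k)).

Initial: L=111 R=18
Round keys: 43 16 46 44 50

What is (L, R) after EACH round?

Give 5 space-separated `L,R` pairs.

Round 1 (k=43): L=18 R=98
Round 2 (k=16): L=98 R=53
Round 3 (k=46): L=53 R=239
Round 4 (k=44): L=239 R=46
Round 5 (k=50): L=46 R=236

Answer: 18,98 98,53 53,239 239,46 46,236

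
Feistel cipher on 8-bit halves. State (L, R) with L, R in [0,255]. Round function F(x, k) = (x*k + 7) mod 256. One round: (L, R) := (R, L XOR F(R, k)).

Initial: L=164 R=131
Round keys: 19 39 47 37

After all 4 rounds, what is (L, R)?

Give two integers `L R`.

Answer: 35 214

Derivation:
Round 1 (k=19): L=131 R=100
Round 2 (k=39): L=100 R=192
Round 3 (k=47): L=192 R=35
Round 4 (k=37): L=35 R=214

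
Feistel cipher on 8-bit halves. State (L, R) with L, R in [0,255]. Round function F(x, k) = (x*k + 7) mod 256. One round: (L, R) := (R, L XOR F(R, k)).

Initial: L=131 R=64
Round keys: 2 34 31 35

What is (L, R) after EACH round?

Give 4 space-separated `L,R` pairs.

Round 1 (k=2): L=64 R=4
Round 2 (k=34): L=4 R=207
Round 3 (k=31): L=207 R=28
Round 4 (k=35): L=28 R=20

Answer: 64,4 4,207 207,28 28,20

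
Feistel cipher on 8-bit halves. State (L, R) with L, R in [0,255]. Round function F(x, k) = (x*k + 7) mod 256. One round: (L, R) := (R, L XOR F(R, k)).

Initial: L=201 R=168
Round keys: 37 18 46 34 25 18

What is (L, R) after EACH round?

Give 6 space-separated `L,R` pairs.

Round 1 (k=37): L=168 R=134
Round 2 (k=18): L=134 R=219
Round 3 (k=46): L=219 R=231
Round 4 (k=34): L=231 R=110
Round 5 (k=25): L=110 R=34
Round 6 (k=18): L=34 R=5

Answer: 168,134 134,219 219,231 231,110 110,34 34,5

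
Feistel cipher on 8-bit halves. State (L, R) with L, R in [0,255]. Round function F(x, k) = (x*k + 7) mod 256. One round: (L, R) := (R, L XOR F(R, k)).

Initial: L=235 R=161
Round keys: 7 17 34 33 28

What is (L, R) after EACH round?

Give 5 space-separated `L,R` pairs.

Answer: 161,133 133,125 125,36 36,214 214,75

Derivation:
Round 1 (k=7): L=161 R=133
Round 2 (k=17): L=133 R=125
Round 3 (k=34): L=125 R=36
Round 4 (k=33): L=36 R=214
Round 5 (k=28): L=214 R=75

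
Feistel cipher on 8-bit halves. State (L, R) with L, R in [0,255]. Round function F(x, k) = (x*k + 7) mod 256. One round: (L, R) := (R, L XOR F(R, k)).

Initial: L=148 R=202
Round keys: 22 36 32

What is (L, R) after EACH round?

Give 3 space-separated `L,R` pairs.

Answer: 202,247 247,9 9,208

Derivation:
Round 1 (k=22): L=202 R=247
Round 2 (k=36): L=247 R=9
Round 3 (k=32): L=9 R=208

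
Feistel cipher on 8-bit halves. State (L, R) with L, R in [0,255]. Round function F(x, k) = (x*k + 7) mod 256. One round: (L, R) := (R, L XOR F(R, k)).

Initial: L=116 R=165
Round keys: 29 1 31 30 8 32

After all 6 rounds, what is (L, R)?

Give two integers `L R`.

Round 1 (k=29): L=165 R=204
Round 2 (k=1): L=204 R=118
Round 3 (k=31): L=118 R=157
Round 4 (k=30): L=157 R=27
Round 5 (k=8): L=27 R=66
Round 6 (k=32): L=66 R=92

Answer: 66 92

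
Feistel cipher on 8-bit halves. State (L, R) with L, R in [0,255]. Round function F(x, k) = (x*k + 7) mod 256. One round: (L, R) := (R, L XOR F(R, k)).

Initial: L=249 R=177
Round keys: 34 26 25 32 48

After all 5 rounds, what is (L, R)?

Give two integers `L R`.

Round 1 (k=34): L=177 R=112
Round 2 (k=26): L=112 R=214
Round 3 (k=25): L=214 R=157
Round 4 (k=32): L=157 R=113
Round 5 (k=48): L=113 R=170

Answer: 113 170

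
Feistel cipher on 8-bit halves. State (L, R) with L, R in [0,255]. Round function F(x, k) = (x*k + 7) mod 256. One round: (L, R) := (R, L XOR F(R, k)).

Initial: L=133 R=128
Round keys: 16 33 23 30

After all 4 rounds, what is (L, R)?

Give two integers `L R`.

Round 1 (k=16): L=128 R=130
Round 2 (k=33): L=130 R=73
Round 3 (k=23): L=73 R=20
Round 4 (k=30): L=20 R=22

Answer: 20 22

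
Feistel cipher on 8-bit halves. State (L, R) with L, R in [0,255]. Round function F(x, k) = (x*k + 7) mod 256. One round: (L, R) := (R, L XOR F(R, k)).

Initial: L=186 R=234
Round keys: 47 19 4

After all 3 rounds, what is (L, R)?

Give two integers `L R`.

Answer: 166 216

Derivation:
Round 1 (k=47): L=234 R=71
Round 2 (k=19): L=71 R=166
Round 3 (k=4): L=166 R=216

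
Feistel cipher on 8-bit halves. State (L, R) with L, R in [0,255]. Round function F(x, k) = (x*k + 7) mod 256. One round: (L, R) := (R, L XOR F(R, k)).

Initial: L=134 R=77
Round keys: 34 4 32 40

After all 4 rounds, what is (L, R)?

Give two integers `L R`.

Answer: 0 105

Derivation:
Round 1 (k=34): L=77 R=199
Round 2 (k=4): L=199 R=110
Round 3 (k=32): L=110 R=0
Round 4 (k=40): L=0 R=105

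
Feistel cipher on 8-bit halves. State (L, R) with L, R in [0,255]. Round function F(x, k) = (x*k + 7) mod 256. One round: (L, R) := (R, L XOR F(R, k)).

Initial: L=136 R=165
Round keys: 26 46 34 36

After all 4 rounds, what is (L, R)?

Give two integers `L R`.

Answer: 102 79

Derivation:
Round 1 (k=26): L=165 R=65
Round 2 (k=46): L=65 R=16
Round 3 (k=34): L=16 R=102
Round 4 (k=36): L=102 R=79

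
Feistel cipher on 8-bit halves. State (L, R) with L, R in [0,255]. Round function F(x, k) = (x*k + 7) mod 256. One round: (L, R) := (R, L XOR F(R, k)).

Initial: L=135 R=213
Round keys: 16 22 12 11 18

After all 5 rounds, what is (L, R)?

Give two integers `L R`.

Round 1 (k=16): L=213 R=208
Round 2 (k=22): L=208 R=50
Round 3 (k=12): L=50 R=143
Round 4 (k=11): L=143 R=30
Round 5 (k=18): L=30 R=172

Answer: 30 172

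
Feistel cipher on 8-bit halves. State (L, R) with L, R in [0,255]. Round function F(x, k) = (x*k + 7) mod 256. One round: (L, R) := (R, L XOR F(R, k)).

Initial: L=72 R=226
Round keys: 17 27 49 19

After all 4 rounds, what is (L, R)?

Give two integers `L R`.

Answer: 70 57

Derivation:
Round 1 (k=17): L=226 R=65
Round 2 (k=27): L=65 R=0
Round 3 (k=49): L=0 R=70
Round 4 (k=19): L=70 R=57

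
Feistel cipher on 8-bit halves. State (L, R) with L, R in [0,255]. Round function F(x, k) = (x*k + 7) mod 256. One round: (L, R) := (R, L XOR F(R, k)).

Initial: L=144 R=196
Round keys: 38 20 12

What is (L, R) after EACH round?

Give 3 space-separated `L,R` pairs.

Answer: 196,143 143,247 247,20

Derivation:
Round 1 (k=38): L=196 R=143
Round 2 (k=20): L=143 R=247
Round 3 (k=12): L=247 R=20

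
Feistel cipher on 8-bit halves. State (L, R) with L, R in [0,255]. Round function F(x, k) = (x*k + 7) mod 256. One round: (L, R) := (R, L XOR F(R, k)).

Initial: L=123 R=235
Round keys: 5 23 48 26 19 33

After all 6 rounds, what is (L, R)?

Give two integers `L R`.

Answer: 247 244

Derivation:
Round 1 (k=5): L=235 R=229
Round 2 (k=23): L=229 R=113
Round 3 (k=48): L=113 R=210
Round 4 (k=26): L=210 R=42
Round 5 (k=19): L=42 R=247
Round 6 (k=33): L=247 R=244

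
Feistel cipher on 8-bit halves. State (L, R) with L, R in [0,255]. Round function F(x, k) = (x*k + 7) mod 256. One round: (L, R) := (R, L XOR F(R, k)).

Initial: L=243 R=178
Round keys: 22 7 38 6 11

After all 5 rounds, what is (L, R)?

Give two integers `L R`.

Answer: 240 82

Derivation:
Round 1 (k=22): L=178 R=160
Round 2 (k=7): L=160 R=213
Round 3 (k=38): L=213 R=5
Round 4 (k=6): L=5 R=240
Round 5 (k=11): L=240 R=82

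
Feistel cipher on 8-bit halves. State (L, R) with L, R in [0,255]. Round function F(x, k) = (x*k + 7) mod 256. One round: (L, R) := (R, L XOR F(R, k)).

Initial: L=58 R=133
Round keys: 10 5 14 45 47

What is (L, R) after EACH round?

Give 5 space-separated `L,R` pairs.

Answer: 133,3 3,147 147,18 18,162 162,215

Derivation:
Round 1 (k=10): L=133 R=3
Round 2 (k=5): L=3 R=147
Round 3 (k=14): L=147 R=18
Round 4 (k=45): L=18 R=162
Round 5 (k=47): L=162 R=215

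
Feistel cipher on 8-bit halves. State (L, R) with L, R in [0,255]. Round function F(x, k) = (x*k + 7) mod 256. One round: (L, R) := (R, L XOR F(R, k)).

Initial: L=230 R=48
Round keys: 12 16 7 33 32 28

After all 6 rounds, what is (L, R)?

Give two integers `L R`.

Round 1 (k=12): L=48 R=161
Round 2 (k=16): L=161 R=39
Round 3 (k=7): L=39 R=185
Round 4 (k=33): L=185 R=199
Round 5 (k=32): L=199 R=94
Round 6 (k=28): L=94 R=136

Answer: 94 136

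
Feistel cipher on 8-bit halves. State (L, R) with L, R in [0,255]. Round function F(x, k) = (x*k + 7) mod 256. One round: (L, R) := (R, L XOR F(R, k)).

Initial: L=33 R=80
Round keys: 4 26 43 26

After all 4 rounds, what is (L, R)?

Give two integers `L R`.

Answer: 254 224

Derivation:
Round 1 (k=4): L=80 R=102
Round 2 (k=26): L=102 R=51
Round 3 (k=43): L=51 R=254
Round 4 (k=26): L=254 R=224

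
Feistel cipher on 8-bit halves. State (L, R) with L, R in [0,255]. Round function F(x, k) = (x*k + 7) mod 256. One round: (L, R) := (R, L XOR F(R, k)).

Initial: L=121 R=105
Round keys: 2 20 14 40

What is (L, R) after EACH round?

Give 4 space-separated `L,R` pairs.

Round 1 (k=2): L=105 R=160
Round 2 (k=20): L=160 R=238
Round 3 (k=14): L=238 R=171
Round 4 (k=40): L=171 R=81

Answer: 105,160 160,238 238,171 171,81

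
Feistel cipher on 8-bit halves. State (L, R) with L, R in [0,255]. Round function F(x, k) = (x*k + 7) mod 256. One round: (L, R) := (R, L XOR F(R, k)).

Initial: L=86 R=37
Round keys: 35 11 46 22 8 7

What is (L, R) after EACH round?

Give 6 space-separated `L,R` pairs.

Answer: 37,64 64,226 226,227 227,107 107,188 188,64

Derivation:
Round 1 (k=35): L=37 R=64
Round 2 (k=11): L=64 R=226
Round 3 (k=46): L=226 R=227
Round 4 (k=22): L=227 R=107
Round 5 (k=8): L=107 R=188
Round 6 (k=7): L=188 R=64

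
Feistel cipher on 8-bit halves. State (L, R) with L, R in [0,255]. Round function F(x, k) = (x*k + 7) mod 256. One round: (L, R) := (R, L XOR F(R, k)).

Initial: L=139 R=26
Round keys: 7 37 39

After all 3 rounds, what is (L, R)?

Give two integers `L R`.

Round 1 (k=7): L=26 R=54
Round 2 (k=37): L=54 R=207
Round 3 (k=39): L=207 R=166

Answer: 207 166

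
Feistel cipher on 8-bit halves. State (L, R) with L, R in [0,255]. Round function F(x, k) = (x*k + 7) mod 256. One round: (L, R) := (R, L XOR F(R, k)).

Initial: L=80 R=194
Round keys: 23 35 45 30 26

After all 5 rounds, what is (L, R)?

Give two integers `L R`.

Answer: 63 3

Derivation:
Round 1 (k=23): L=194 R=37
Round 2 (k=35): L=37 R=212
Round 3 (k=45): L=212 R=110
Round 4 (k=30): L=110 R=63
Round 5 (k=26): L=63 R=3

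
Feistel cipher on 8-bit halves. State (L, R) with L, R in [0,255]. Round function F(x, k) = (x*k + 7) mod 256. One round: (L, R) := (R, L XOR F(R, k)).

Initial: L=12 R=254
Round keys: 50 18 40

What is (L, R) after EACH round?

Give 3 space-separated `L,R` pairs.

Round 1 (k=50): L=254 R=175
Round 2 (k=18): L=175 R=171
Round 3 (k=40): L=171 R=16

Answer: 254,175 175,171 171,16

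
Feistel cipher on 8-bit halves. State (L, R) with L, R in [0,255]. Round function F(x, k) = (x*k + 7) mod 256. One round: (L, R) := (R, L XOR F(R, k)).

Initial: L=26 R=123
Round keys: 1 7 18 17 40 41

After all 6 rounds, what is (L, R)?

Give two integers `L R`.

Round 1 (k=1): L=123 R=152
Round 2 (k=7): L=152 R=84
Round 3 (k=18): L=84 R=119
Round 4 (k=17): L=119 R=186
Round 5 (k=40): L=186 R=96
Round 6 (k=41): L=96 R=221

Answer: 96 221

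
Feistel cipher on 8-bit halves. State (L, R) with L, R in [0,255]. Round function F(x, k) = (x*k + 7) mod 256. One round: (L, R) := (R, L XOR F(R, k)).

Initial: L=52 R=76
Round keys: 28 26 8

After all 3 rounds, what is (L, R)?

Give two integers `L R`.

Answer: 89 172

Derivation:
Round 1 (k=28): L=76 R=99
Round 2 (k=26): L=99 R=89
Round 3 (k=8): L=89 R=172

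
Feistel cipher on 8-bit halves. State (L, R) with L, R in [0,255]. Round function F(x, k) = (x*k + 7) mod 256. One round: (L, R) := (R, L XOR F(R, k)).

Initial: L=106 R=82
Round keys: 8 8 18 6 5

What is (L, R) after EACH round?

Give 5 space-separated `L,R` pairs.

Round 1 (k=8): L=82 R=253
Round 2 (k=8): L=253 R=189
Round 3 (k=18): L=189 R=172
Round 4 (k=6): L=172 R=178
Round 5 (k=5): L=178 R=45

Answer: 82,253 253,189 189,172 172,178 178,45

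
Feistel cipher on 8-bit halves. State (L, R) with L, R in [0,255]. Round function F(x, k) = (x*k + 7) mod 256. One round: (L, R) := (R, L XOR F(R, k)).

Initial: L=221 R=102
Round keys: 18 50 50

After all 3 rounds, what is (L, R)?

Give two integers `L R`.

Round 1 (k=18): L=102 R=238
Round 2 (k=50): L=238 R=229
Round 3 (k=50): L=229 R=47

Answer: 229 47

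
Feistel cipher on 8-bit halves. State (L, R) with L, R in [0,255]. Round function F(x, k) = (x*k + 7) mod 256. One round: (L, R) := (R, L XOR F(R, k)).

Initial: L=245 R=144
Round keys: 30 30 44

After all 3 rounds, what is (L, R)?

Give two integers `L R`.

Answer: 179 217

Derivation:
Round 1 (k=30): L=144 R=18
Round 2 (k=30): L=18 R=179
Round 3 (k=44): L=179 R=217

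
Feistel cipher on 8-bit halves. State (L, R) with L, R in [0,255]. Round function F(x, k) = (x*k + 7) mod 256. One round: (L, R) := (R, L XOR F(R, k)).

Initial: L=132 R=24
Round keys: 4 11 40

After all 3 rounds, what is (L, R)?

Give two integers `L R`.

Round 1 (k=4): L=24 R=227
Round 2 (k=11): L=227 R=208
Round 3 (k=40): L=208 R=100

Answer: 208 100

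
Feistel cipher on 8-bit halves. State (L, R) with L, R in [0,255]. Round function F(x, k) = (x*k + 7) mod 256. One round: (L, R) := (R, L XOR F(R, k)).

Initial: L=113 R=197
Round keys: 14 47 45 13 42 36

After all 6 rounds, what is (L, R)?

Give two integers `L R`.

Answer: 202 53

Derivation:
Round 1 (k=14): L=197 R=188
Round 2 (k=47): L=188 R=78
Round 3 (k=45): L=78 R=1
Round 4 (k=13): L=1 R=90
Round 5 (k=42): L=90 R=202
Round 6 (k=36): L=202 R=53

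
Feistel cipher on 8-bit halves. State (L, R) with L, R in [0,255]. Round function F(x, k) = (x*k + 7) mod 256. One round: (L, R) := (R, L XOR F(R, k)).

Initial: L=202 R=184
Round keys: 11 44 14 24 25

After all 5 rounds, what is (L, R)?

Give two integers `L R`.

Answer: 188 71

Derivation:
Round 1 (k=11): L=184 R=37
Round 2 (k=44): L=37 R=219
Round 3 (k=14): L=219 R=36
Round 4 (k=24): L=36 R=188
Round 5 (k=25): L=188 R=71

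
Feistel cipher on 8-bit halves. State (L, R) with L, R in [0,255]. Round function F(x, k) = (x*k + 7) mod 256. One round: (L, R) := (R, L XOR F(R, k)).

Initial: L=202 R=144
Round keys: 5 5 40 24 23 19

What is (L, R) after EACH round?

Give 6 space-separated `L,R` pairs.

Round 1 (k=5): L=144 R=29
Round 2 (k=5): L=29 R=8
Round 3 (k=40): L=8 R=90
Round 4 (k=24): L=90 R=127
Round 5 (k=23): L=127 R=42
Round 6 (k=19): L=42 R=90

Answer: 144,29 29,8 8,90 90,127 127,42 42,90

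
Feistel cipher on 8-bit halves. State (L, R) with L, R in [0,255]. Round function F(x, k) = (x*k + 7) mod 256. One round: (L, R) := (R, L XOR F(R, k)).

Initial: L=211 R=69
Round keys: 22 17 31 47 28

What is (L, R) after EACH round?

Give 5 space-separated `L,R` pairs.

Round 1 (k=22): L=69 R=38
Round 2 (k=17): L=38 R=200
Round 3 (k=31): L=200 R=25
Round 4 (k=47): L=25 R=86
Round 5 (k=28): L=86 R=118

Answer: 69,38 38,200 200,25 25,86 86,118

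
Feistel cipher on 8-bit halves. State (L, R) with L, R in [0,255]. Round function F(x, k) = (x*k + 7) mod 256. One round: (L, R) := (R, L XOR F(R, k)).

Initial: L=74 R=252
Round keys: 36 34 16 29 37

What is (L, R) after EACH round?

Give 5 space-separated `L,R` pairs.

Answer: 252,61 61,221 221,234 234,84 84,193

Derivation:
Round 1 (k=36): L=252 R=61
Round 2 (k=34): L=61 R=221
Round 3 (k=16): L=221 R=234
Round 4 (k=29): L=234 R=84
Round 5 (k=37): L=84 R=193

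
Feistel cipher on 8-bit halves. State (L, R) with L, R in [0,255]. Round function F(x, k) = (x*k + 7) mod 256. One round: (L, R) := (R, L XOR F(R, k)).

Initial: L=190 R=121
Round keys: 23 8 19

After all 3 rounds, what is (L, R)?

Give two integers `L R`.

Answer: 190 121

Derivation:
Round 1 (k=23): L=121 R=88
Round 2 (k=8): L=88 R=190
Round 3 (k=19): L=190 R=121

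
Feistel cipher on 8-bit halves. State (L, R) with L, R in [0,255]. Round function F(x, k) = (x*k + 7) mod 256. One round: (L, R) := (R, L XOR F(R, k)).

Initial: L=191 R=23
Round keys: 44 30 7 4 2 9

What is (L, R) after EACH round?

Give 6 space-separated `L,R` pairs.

Answer: 23,68 68,232 232,27 27,155 155,38 38,198

Derivation:
Round 1 (k=44): L=23 R=68
Round 2 (k=30): L=68 R=232
Round 3 (k=7): L=232 R=27
Round 4 (k=4): L=27 R=155
Round 5 (k=2): L=155 R=38
Round 6 (k=9): L=38 R=198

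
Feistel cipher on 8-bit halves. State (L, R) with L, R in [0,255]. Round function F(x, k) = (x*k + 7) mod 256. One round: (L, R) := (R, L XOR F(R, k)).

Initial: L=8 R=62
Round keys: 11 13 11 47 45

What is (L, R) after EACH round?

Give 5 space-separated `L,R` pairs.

Answer: 62,185 185,82 82,52 52,193 193,192

Derivation:
Round 1 (k=11): L=62 R=185
Round 2 (k=13): L=185 R=82
Round 3 (k=11): L=82 R=52
Round 4 (k=47): L=52 R=193
Round 5 (k=45): L=193 R=192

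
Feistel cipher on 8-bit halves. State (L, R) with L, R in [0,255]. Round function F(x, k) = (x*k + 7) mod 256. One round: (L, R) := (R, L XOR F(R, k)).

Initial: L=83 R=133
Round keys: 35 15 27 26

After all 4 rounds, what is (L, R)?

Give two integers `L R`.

Round 1 (k=35): L=133 R=101
Round 2 (k=15): L=101 R=119
Round 3 (k=27): L=119 R=241
Round 4 (k=26): L=241 R=246

Answer: 241 246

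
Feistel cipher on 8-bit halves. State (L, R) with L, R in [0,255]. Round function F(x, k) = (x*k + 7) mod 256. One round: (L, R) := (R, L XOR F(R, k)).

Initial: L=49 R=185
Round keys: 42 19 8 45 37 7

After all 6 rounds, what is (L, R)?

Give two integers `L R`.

Round 1 (k=42): L=185 R=80
Round 2 (k=19): L=80 R=78
Round 3 (k=8): L=78 R=39
Round 4 (k=45): L=39 R=172
Round 5 (k=37): L=172 R=196
Round 6 (k=7): L=196 R=207

Answer: 196 207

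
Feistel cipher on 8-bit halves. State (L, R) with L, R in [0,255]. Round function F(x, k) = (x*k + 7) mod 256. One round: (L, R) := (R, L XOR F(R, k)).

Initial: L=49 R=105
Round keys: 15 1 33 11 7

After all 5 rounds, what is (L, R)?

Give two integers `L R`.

Answer: 133 131

Derivation:
Round 1 (k=15): L=105 R=31
Round 2 (k=1): L=31 R=79
Round 3 (k=33): L=79 R=41
Round 4 (k=11): L=41 R=133
Round 5 (k=7): L=133 R=131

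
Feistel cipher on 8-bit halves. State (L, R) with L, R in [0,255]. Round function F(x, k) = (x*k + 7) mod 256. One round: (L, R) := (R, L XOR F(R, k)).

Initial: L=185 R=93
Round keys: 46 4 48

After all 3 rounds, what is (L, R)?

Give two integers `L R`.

Answer: 74 227

Derivation:
Round 1 (k=46): L=93 R=4
Round 2 (k=4): L=4 R=74
Round 3 (k=48): L=74 R=227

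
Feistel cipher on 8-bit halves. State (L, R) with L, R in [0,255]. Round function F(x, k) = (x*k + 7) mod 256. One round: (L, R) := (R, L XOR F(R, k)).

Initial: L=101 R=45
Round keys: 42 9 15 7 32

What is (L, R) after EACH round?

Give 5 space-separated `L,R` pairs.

Answer: 45,12 12,94 94,133 133,244 244,2

Derivation:
Round 1 (k=42): L=45 R=12
Round 2 (k=9): L=12 R=94
Round 3 (k=15): L=94 R=133
Round 4 (k=7): L=133 R=244
Round 5 (k=32): L=244 R=2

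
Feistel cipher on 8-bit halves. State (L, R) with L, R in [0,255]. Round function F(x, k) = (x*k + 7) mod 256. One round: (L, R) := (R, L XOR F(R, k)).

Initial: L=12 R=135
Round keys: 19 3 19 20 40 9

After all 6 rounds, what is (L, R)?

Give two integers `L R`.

Answer: 120 44

Derivation:
Round 1 (k=19): L=135 R=0
Round 2 (k=3): L=0 R=128
Round 3 (k=19): L=128 R=135
Round 4 (k=20): L=135 R=19
Round 5 (k=40): L=19 R=120
Round 6 (k=9): L=120 R=44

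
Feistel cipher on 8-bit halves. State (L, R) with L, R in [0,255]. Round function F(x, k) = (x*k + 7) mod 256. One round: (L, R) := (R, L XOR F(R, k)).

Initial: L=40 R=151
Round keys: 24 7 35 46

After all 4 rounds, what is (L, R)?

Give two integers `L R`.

Round 1 (k=24): L=151 R=7
Round 2 (k=7): L=7 R=175
Round 3 (k=35): L=175 R=243
Round 4 (k=46): L=243 R=30

Answer: 243 30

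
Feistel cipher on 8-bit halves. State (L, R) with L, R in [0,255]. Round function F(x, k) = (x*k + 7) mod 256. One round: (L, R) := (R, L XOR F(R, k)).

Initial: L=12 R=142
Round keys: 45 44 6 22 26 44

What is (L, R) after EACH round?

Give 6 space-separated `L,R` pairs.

Answer: 142,241 241,253 253,4 4,162 162,127 127,121

Derivation:
Round 1 (k=45): L=142 R=241
Round 2 (k=44): L=241 R=253
Round 3 (k=6): L=253 R=4
Round 4 (k=22): L=4 R=162
Round 5 (k=26): L=162 R=127
Round 6 (k=44): L=127 R=121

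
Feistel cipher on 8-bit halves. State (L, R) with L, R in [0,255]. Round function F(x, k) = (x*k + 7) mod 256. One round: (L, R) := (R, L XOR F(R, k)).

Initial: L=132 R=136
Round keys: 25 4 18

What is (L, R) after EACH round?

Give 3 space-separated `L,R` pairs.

Answer: 136,203 203,187 187,230

Derivation:
Round 1 (k=25): L=136 R=203
Round 2 (k=4): L=203 R=187
Round 3 (k=18): L=187 R=230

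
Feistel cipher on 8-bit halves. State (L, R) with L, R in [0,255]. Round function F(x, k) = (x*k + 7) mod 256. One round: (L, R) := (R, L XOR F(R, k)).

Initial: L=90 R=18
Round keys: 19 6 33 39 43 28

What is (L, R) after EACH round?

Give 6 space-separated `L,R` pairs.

Answer: 18,7 7,35 35,141 141,161 161,159 159,202

Derivation:
Round 1 (k=19): L=18 R=7
Round 2 (k=6): L=7 R=35
Round 3 (k=33): L=35 R=141
Round 4 (k=39): L=141 R=161
Round 5 (k=43): L=161 R=159
Round 6 (k=28): L=159 R=202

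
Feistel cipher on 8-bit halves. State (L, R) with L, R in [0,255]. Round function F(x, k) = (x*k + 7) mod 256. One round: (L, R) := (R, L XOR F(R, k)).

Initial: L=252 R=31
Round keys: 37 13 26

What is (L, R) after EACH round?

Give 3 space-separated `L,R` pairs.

Answer: 31,126 126,114 114,229

Derivation:
Round 1 (k=37): L=31 R=126
Round 2 (k=13): L=126 R=114
Round 3 (k=26): L=114 R=229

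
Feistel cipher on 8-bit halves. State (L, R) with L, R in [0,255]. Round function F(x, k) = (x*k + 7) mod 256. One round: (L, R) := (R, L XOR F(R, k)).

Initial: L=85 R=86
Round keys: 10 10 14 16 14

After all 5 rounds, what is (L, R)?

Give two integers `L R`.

Round 1 (k=10): L=86 R=54
Round 2 (k=10): L=54 R=117
Round 3 (k=14): L=117 R=91
Round 4 (k=16): L=91 R=194
Round 5 (k=14): L=194 R=248

Answer: 194 248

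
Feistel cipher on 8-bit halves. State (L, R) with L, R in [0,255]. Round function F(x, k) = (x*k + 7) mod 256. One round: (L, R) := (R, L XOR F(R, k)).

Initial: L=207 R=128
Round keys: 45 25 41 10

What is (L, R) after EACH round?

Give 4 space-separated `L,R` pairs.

Round 1 (k=45): L=128 R=72
Round 2 (k=25): L=72 R=143
Round 3 (k=41): L=143 R=166
Round 4 (k=10): L=166 R=12

Answer: 128,72 72,143 143,166 166,12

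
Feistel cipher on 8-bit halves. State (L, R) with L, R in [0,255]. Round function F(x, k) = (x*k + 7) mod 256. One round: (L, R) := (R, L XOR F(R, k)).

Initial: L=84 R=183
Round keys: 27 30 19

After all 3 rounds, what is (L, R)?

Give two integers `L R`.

Answer: 176 23

Derivation:
Round 1 (k=27): L=183 R=0
Round 2 (k=30): L=0 R=176
Round 3 (k=19): L=176 R=23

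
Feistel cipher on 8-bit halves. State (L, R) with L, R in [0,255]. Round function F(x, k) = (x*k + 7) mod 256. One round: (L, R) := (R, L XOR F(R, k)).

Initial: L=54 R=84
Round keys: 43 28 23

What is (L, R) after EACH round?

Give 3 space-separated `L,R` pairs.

Round 1 (k=43): L=84 R=21
Round 2 (k=28): L=21 R=7
Round 3 (k=23): L=7 R=189

Answer: 84,21 21,7 7,189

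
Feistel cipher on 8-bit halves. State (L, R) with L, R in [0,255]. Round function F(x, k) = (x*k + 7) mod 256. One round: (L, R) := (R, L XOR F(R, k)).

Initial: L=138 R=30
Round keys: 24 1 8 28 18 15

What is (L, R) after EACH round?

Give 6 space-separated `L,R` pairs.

Round 1 (k=24): L=30 R=93
Round 2 (k=1): L=93 R=122
Round 3 (k=8): L=122 R=138
Round 4 (k=28): L=138 R=101
Round 5 (k=18): L=101 R=171
Round 6 (k=15): L=171 R=105

Answer: 30,93 93,122 122,138 138,101 101,171 171,105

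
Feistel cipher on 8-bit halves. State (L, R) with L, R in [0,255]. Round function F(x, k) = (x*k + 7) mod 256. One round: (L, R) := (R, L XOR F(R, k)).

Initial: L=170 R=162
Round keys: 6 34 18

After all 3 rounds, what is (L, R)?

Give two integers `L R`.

Round 1 (k=6): L=162 R=121
Round 2 (k=34): L=121 R=187
Round 3 (k=18): L=187 R=84

Answer: 187 84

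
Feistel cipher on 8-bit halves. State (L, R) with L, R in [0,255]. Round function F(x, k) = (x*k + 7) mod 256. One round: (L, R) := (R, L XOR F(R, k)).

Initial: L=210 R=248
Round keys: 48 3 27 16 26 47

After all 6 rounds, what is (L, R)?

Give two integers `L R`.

Answer: 85 27

Derivation:
Round 1 (k=48): L=248 R=85
Round 2 (k=3): L=85 R=254
Round 3 (k=27): L=254 R=132
Round 4 (k=16): L=132 R=185
Round 5 (k=26): L=185 R=85
Round 6 (k=47): L=85 R=27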